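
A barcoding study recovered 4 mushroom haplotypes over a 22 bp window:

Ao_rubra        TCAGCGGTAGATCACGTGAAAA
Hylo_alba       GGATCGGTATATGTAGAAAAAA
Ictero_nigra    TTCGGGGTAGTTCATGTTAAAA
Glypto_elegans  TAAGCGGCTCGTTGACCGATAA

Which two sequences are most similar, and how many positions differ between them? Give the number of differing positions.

Pairwise Hamming distances:
  Ao_rubra vs Hylo_alba: 9
  Ao_rubra vs Ictero_nigra: 6
  Ao_rubra vs Glypto_elegans: 11
  Hylo_alba vs Ictero_nigra: 12
  Hylo_alba vs Glypto_elegans: 13
  Ictero_nigra vs Glypto_elegans: 14
The smallest is 6, between Ao_rubra and Ictero_nigra.

6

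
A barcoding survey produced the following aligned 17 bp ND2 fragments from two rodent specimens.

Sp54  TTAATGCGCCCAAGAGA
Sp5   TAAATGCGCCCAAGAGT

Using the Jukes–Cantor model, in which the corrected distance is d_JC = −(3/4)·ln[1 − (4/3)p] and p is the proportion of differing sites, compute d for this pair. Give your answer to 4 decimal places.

Differing sites — 2:T/A; 17:A/T.
p = 2/17 = 0.117647.
d = −0.75 · ln(1 − (4/3)·0.117647) = −0.75 · ln(0.843137) = −0.75 · (-0.170626) = 0.1280.

0.1280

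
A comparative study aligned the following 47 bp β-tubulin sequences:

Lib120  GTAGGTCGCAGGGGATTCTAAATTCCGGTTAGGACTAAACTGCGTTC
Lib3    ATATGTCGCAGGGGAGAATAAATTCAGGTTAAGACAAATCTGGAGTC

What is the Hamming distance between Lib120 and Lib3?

The sequences differ at positions 1 (G/A), 4 (G/T), 16 (T/G), 17 (T/A), 18 (C/A), 26 (C/A), 32 (G/A), 36 (T/A), 39 (A/T), 43 (C/G), 44 (G/A), 45 (T/G).
That gives 12 mismatches out of 47 aligned sites, so the Hamming distance is 12.

12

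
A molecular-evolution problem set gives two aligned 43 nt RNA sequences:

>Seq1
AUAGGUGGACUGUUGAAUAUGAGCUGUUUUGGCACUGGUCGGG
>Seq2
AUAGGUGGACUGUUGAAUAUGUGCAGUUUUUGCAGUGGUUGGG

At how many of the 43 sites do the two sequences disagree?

5

The sequences differ at positions 22 (A/U), 25 (U/A), 31 (G/U), 35 (C/G), 40 (C/U).
That gives 5 mismatches out of 43 aligned sites, so the Hamming distance is 5.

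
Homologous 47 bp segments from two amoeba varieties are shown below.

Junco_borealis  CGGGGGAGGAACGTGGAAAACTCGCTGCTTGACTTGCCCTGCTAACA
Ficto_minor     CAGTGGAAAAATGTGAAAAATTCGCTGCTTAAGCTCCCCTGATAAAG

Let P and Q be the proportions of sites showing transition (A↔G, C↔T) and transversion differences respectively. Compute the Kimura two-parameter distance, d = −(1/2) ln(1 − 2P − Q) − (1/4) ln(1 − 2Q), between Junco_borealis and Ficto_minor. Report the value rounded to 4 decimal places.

0.3959

Mismatches occur at site 2 (G/A, transition), site 4 (G/T, transversion), site 8 (G/A, transition), site 9 (G/A, transition), site 12 (C/T, transition), site 16 (G/A, transition), site 21 (C/T, transition), site 31 (G/A, transition), site 33 (C/G, transversion), site 34 (T/C, transition), site 36 (G/C, transversion), site 42 (C/A, transversion), site 46 (C/A, transversion), site 47 (A/G, transition).
Of the 14 differences, 9 transitions and 5 transversions over 47 sites: P = 9/47 = 0.191489, Q = 5/47 = 0.106383.
d = −0.5·ln(0.510639) − 0.25·ln(0.787234) = −0.5·(-0.672092) − 0.25·(-0.239230) = 0.3959.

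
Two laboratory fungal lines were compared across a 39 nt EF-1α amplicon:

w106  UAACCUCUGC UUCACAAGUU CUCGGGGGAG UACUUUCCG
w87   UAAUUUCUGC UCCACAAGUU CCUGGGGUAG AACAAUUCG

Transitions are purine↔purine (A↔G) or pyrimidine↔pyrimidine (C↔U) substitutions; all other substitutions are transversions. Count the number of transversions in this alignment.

4

Differing sites — 4:C/U (Ti); 5:C/U (Ti); 12:U/C (Ti); 22:U/C (Ti); 23:C/U (Ti); 28:G/U (Tv); 31:U/A (Tv); 34:U/A (Tv); 35:U/A (Tv); 37:C/U (Ti).
Of the 10 differences, 6 transitions and 4 transversions, so the answer is 4.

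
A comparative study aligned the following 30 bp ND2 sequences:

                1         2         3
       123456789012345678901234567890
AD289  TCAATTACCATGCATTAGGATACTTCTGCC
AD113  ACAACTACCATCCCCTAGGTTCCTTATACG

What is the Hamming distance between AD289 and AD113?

10

The sequences differ at positions 1 (T/A), 5 (T/C), 12 (G/C), 14 (A/C), 15 (T/C), 20 (A/T), 22 (A/C), 26 (C/A), 28 (G/A), 30 (C/G).
That gives 10 mismatches out of 30 aligned sites, so the Hamming distance is 10.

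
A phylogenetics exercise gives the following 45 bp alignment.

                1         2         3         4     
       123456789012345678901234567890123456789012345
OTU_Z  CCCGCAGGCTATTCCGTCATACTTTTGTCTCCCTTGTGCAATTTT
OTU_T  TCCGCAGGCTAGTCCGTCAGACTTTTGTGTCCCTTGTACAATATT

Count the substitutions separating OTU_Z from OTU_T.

6

Mismatches occur at site 1 (C→T), site 12 (T→G), site 20 (T→G), site 29 (C→G), site 38 (G→A), site 43 (T→A).
That gives 6 mismatches out of 45 aligned sites, so the Hamming distance is 6.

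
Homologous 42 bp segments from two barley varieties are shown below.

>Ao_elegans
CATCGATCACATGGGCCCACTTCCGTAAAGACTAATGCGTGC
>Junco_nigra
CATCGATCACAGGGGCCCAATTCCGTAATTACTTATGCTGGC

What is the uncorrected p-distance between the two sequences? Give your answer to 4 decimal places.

0.1667

Differing sites — 12:T/G; 20:C/A; 29:A/T; 30:G/T; 34:A/T; 39:G/T; 40:T/G.
There are 7 differences over 42 sites, so p = 7/42 = 0.1667.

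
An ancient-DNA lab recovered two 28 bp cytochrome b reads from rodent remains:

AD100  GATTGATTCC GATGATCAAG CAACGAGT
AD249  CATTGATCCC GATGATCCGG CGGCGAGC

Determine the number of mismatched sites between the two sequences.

Differing sites — 1:G/C; 8:T/C; 18:A/C; 19:A/G; 22:A/G; 23:A/G; 28:T/C.
That gives 7 mismatches out of 28 aligned sites, so the Hamming distance is 7.

7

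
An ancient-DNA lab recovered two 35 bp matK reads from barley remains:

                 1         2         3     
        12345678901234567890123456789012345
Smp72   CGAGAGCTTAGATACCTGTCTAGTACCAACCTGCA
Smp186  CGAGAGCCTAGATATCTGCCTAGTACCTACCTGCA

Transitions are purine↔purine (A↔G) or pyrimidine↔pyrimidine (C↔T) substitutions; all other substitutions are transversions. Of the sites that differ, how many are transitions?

Differing sites — 8:T/C (Ti); 15:C/T (Ti); 19:T/C (Ti); 28:A/T (Tv).
Of the 4 differences, 3 transitions and 1 transversion, so the answer is 3.

3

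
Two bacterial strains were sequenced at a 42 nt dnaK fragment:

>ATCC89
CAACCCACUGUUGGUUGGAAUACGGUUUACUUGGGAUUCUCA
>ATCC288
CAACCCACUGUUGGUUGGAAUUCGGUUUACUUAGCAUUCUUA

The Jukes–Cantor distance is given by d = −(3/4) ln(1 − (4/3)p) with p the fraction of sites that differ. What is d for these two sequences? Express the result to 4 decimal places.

0.1019

Mismatches occur at site 22 (A/U), site 33 (G/A), site 35 (G/C), site 41 (C/U).
p = 4/42 = 0.095238.
d = −0.75 · ln(1 − (4/3)·0.095238) = −0.75 · ln(0.873016) = −0.75 · (-0.135801) = 0.1019.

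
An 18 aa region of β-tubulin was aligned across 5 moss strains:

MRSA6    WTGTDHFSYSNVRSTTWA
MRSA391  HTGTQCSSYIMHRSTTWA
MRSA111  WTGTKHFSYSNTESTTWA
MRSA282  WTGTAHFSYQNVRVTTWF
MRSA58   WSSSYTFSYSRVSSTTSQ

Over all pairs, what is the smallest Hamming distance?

3

Pairwise Hamming distances:
  MRSA6 vs MRSA391: 7
  MRSA6 vs MRSA111: 3
  MRSA6 vs MRSA282: 4
  MRSA6 vs MRSA58: 9
  MRSA391 vs MRSA111: 8
  MRSA391 vs MRSA282: 9
  MRSA391 vs MRSA58: 13
  MRSA111 vs MRSA282: 6
  MRSA111 vs MRSA58: 10
  MRSA282 vs MRSA58: 11
The smallest is 3, between MRSA6 and MRSA111.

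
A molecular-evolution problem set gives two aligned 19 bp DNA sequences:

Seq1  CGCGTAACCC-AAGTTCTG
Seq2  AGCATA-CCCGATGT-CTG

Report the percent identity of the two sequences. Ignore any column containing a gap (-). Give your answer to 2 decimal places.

81.25%

Excluding the 3 gap columns leaves 16 comparable sites.
Mismatches occur at site 1 (C→A), site 4 (G→A), site 13 (A→T).
13 of the 16 comparable sites match, so the percent identity is 13/16 × 100 = 81.25%.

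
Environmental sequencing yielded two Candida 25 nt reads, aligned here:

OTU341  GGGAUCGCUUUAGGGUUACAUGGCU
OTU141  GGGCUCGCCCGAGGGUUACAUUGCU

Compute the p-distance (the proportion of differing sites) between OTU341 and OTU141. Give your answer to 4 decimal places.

0.2000

The sequences differ at positions 4 (A/C), 9 (U/C), 10 (U/C), 11 (U/G), 22 (G/U).
There are 5 differences over 25 sites, so p = 5/25 = 0.2000.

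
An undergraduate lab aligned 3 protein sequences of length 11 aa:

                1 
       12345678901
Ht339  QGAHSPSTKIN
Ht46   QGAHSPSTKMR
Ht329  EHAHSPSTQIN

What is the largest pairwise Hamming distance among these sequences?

5

Pairwise Hamming distances:
  Ht339 vs Ht46: 2
  Ht339 vs Ht329: 3
  Ht46 vs Ht329: 5
The largest is 5, between Ht46 and Ht329.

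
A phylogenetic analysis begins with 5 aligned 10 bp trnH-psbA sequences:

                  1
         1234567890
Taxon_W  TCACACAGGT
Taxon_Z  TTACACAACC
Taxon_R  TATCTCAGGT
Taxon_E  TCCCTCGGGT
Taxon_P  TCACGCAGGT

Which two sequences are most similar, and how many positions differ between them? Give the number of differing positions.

Pairwise Hamming distances:
  Taxon_W vs Taxon_Z: 4
  Taxon_W vs Taxon_R: 3
  Taxon_W vs Taxon_E: 3
  Taxon_W vs Taxon_P: 1
  Taxon_Z vs Taxon_R: 6
  Taxon_Z vs Taxon_E: 7
  Taxon_Z vs Taxon_P: 5
  Taxon_R vs Taxon_E: 3
  Taxon_R vs Taxon_P: 3
  Taxon_E vs Taxon_P: 3
The smallest is 1, between Taxon_W and Taxon_P.

1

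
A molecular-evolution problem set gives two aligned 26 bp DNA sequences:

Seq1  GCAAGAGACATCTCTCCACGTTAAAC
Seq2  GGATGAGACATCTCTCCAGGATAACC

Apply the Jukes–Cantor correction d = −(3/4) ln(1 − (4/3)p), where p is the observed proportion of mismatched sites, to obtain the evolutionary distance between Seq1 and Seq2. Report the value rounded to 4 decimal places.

Mismatches occur at site 2 (C/G), site 4 (A/T), site 19 (C/G), site 21 (T/A), site 25 (A/C).
p = 5/26 = 0.192308.
d = −0.75 · ln(1 − (4/3)·0.192308) = −0.75 · ln(0.743589) = −0.75 · (-0.296267) = 0.2222.

0.2222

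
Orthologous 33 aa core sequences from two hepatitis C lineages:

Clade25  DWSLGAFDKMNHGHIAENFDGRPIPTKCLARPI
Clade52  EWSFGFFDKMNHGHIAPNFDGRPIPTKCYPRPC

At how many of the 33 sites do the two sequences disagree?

Mismatches occur at site 1 (D↔E), site 4 (L↔F), site 6 (A↔F), site 17 (E↔P), site 29 (L↔Y), site 30 (A↔P), site 33 (I↔C).
That gives 7 mismatches out of 33 aligned sites, so the Hamming distance is 7.

7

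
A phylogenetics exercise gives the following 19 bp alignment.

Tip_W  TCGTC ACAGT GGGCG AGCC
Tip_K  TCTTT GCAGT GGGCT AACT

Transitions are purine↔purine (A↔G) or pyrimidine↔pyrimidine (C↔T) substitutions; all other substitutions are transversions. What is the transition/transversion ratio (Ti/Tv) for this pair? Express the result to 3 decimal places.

Differing sites — 3:G/T (Tv); 5:C/T (Ti); 6:A/G (Ti); 15:G/T (Tv); 17:G/A (Ti); 19:C/T (Ti).
Of the 6 differences, 4 transitions and 2 transversions, so Ti/Tv = 4/2 = 2.000.

2.000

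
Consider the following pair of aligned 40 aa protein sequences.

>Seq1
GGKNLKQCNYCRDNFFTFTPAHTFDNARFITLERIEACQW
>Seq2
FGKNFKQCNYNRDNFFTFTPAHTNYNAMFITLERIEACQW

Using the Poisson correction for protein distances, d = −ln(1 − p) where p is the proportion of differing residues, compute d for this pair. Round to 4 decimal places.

0.1625

The sequences differ at positions 1 (G/F), 5 (L/F), 11 (C/N), 24 (F/N), 25 (D/Y), 28 (R/M).
p = 6/40 = 0.150000.
d = −ln(1 − 0.150000) = −ln(0.850000) = 0.1625.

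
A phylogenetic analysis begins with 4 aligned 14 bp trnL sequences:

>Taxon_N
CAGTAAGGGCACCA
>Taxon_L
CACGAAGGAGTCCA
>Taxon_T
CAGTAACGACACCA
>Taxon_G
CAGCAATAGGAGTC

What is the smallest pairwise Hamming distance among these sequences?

2

Pairwise Hamming distances:
  Taxon_N vs Taxon_L: 5
  Taxon_N vs Taxon_T: 2
  Taxon_N vs Taxon_G: 7
  Taxon_L vs Taxon_T: 5
  Taxon_L vs Taxon_G: 9
  Taxon_T vs Taxon_G: 8
The smallest is 2, between Taxon_N and Taxon_T.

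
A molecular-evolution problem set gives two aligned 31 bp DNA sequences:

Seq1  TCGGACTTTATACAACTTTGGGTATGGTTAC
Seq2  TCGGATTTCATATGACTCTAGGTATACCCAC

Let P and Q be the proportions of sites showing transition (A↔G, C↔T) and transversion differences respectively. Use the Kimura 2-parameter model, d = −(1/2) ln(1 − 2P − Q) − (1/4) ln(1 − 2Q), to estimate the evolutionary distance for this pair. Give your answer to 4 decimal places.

0.4912

Differing sites — 6:C/T (Ti); 9:T/C (Ti); 13:C/T (Ti); 14:A/G (Ti); 18:T/C (Ti); 20:G/A (Ti); 26:G/A (Ti); 27:G/C (Tv); 28:T/C (Ti); 29:T/C (Ti).
Of the 10 differences, 9 transitions and 1 transversion over 31 sites: P = 9/31 = 0.290323, Q = 1/31 = 0.032258.
d = −0.5·ln(0.387096) − 0.25·ln(0.935484) = −0.5·(-0.949083) − 0.25·(-0.066691) = 0.4912.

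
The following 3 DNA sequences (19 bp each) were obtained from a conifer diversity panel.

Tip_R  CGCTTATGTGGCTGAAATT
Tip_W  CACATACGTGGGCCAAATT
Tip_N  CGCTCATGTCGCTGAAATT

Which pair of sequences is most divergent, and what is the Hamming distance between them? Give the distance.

8

Pairwise Hamming distances:
  Tip_R vs Tip_W: 6
  Tip_R vs Tip_N: 2
  Tip_W vs Tip_N: 8
The largest is 8, between Tip_W and Tip_N.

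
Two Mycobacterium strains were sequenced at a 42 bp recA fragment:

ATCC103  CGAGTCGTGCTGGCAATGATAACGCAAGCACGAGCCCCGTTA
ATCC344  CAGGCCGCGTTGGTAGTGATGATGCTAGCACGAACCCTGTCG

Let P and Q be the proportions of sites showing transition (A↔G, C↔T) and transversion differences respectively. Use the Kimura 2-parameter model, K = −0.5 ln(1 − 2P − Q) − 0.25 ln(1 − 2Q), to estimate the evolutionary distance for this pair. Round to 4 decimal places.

0.5270

The sequences differ at positions 2 (G/A, transition), 3 (A/G, transition), 5 (T/C, transition), 8 (T/C, transition), 10 (C/T, transition), 14 (C/T, transition), 16 (A/G, transition), 21 (A/G, transition), 23 (C/T, transition), 26 (A/T, transversion), 34 (G/A, transition), 38 (C/T, transition), 41 (T/C, transition), 42 (A/G, transition).
Of the 14 differences, 13 transitions and 1 transversion over 42 sites: P = 13/42 = 0.309524, Q = 1/42 = 0.023810.
d = −0.5·ln(0.357142) − 0.25·ln(0.952380) = −0.5·(-1.029622) − 0.25·(-0.048791) = 0.5270.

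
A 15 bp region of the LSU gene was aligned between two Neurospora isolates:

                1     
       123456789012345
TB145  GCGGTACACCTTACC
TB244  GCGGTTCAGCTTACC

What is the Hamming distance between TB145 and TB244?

Mismatches occur at site 6 (A↔T), site 9 (C↔G).
That gives 2 mismatches out of 15 aligned sites, so the Hamming distance is 2.

2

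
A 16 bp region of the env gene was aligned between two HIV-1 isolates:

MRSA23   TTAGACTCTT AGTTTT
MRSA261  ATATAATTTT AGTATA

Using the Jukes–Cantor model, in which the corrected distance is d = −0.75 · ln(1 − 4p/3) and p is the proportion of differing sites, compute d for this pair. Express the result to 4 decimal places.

Differing sites — 1:T/A; 4:G/T; 6:C/A; 8:C/T; 14:T/A; 16:T/A.
p = 6/16 = 0.375000.
d = −0.75 · ln(1 − (4/3)·0.375000) = −0.75 · ln(0.500000) = −0.75 · (-0.693147) = 0.5199.

0.5199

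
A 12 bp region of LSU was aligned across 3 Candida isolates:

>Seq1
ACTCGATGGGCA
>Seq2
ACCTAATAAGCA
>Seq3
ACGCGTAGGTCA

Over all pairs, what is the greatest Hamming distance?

8

Pairwise Hamming distances:
  Seq1 vs Seq2: 5
  Seq1 vs Seq3: 4
  Seq2 vs Seq3: 8
The largest is 8, between Seq2 and Seq3.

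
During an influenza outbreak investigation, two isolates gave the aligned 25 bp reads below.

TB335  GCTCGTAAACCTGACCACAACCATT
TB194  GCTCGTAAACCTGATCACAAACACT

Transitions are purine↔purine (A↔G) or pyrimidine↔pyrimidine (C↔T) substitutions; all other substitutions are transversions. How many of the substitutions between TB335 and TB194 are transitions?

The sequences differ at positions 15 (C/T, transition), 21 (C/A, transversion), 24 (T/C, transition).
Of the 3 differences, 2 transitions and 1 transversion, so the answer is 2.

2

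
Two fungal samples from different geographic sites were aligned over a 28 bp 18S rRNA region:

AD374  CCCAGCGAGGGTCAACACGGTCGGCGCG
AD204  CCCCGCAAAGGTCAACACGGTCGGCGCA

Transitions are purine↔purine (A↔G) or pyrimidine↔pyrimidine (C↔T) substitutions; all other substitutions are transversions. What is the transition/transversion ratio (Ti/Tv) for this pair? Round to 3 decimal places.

The sequences differ at positions 4 (A/C, transversion), 7 (G/A, transition), 9 (G/A, transition), 28 (G/A, transition).
Of the 4 differences, 3 transitions and 1 transversion, so Ti/Tv = 3/1 = 3.000.

3.000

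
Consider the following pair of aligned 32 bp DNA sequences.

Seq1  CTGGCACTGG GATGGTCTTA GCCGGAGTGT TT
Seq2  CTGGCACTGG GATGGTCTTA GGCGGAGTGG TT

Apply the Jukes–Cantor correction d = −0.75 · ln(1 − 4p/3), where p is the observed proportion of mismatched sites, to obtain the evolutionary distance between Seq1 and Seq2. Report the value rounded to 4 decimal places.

Differing sites — 22:C/G; 30:T/G.
p = 2/32 = 0.062500.
d = −0.75 · ln(1 − (4/3)·0.062500) = −0.75 · ln(0.916667) = −0.75 · (-0.087011) = 0.0653.

0.0653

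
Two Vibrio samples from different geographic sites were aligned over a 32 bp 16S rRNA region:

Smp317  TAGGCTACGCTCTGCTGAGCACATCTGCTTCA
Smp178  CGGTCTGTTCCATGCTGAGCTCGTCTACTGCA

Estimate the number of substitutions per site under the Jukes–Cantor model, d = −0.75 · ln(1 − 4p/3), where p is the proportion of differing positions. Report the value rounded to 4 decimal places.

Differing sites — 1:T/C; 2:A/G; 4:G/T; 7:A/G; 8:C/T; 9:G/T; 11:T/C; 12:C/A; 21:A/T; 23:A/G; 27:G/A; 30:T/G.
p = 12/32 = 0.375000.
d = −0.75 · ln(1 − (4/3)·0.375000) = −0.75 · ln(0.500000) = −0.75 · (-0.693147) = 0.5199.

0.5199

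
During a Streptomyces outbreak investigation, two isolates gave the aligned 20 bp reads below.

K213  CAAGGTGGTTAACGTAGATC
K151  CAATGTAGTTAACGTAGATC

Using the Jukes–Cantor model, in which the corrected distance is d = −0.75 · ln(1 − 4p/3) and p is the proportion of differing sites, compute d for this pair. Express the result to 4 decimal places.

The sequences differ at positions 4 (G/T), 7 (G/A).
p = 2/20 = 0.100000.
d = −0.75 · ln(1 − (4/3)·0.100000) = −0.75 · ln(0.866667) = −0.75 · (-0.143100) = 0.1073.

0.1073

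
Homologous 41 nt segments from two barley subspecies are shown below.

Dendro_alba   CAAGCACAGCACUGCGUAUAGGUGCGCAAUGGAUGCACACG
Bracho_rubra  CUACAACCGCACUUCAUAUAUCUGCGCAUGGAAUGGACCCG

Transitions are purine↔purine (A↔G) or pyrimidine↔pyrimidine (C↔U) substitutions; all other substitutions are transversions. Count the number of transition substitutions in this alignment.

2

Differing sites — 2:A/U (Tv); 4:G/C (Tv); 5:C/A (Tv); 8:A/C (Tv); 14:G/U (Tv); 16:G/A (Ti); 21:G/U (Tv); 22:G/C (Tv); 29:A/U (Tv); 30:U/G (Tv); 32:G/A (Ti); 36:C/G (Tv); 39:A/C (Tv).
Of the 13 differences, 2 transitions and 11 transversions, so the answer is 2.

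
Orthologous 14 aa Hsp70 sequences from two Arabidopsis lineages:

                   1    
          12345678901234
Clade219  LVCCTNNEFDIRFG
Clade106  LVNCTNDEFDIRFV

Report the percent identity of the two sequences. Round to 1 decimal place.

Mismatches occur at site 3 (C/N), site 7 (N/D), site 14 (G/V).
11 of the 14 sites match, so the percent identity is 11/14 × 100 = 78.6%.

78.6%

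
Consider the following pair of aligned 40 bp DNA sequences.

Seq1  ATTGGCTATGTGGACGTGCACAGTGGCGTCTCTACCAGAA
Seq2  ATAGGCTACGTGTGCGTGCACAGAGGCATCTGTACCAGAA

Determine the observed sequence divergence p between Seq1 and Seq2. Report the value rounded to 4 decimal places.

Mismatches occur at site 3 (T→A), site 9 (T→C), site 13 (G→T), site 14 (A→G), site 24 (T→A), site 28 (G→A), site 32 (C→G).
There are 7 differences over 40 sites, so p = 7/40 = 0.1750.

0.1750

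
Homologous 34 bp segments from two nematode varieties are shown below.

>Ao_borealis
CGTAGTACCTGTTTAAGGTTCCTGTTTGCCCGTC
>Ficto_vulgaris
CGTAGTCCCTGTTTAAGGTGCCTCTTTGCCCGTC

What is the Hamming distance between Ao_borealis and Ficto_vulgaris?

3

Differing sites — 7:A/C; 20:T/G; 24:G/C.
That gives 3 mismatches out of 34 aligned sites, so the Hamming distance is 3.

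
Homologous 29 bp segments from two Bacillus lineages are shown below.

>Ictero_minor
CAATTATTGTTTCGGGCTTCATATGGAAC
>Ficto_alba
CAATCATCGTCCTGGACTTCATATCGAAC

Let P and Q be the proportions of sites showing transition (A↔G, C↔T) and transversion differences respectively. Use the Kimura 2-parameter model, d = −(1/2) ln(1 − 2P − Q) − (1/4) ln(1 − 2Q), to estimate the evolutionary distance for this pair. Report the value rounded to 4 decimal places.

0.3152

Differing sites — 5:T/C (Ti); 8:T/C (Ti); 11:T/C (Ti); 12:T/C (Ti); 13:C/T (Ti); 16:G/A (Ti); 25:G/C (Tv).
Of the 7 differences, 6 transitions and 1 transversion over 29 sites: P = 6/29 = 0.206897, Q = 1/29 = 0.034483.
d = −0.5·ln(0.551723) − 0.25·ln(0.931034) = −0.5·(-0.594709) − 0.25·(-0.071459) = 0.3152.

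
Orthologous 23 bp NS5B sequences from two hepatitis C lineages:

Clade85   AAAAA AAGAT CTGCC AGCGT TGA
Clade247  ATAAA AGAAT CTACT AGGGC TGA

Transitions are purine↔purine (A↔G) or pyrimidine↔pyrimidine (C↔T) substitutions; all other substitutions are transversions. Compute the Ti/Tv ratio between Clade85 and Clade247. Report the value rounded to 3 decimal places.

2.500

Differing sites — 2:A/T (Tv); 7:A/G (Ti); 8:G/A (Ti); 13:G/A (Ti); 15:C/T (Ti); 18:C/G (Tv); 20:T/C (Ti).
Of the 7 differences, 5 transitions and 2 transversions, so Ti/Tv = 5/2 = 2.500.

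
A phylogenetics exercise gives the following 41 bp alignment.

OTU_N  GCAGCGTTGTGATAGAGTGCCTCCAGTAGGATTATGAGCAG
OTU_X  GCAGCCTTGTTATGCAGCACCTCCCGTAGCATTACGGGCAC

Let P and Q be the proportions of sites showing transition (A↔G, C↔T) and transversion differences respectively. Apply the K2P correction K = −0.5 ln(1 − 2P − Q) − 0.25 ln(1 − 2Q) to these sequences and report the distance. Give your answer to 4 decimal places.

Mismatches occur at site 6 (G→C, transversion), site 11 (G→T, transversion), site 14 (A→G, transition), site 15 (G→C, transversion), site 18 (T→C, transition), site 19 (G→A, transition), site 25 (A→C, transversion), site 30 (G→C, transversion), site 35 (T→C, transition), site 37 (A→G, transition), site 41 (G→C, transversion).
Of the 11 differences, 5 transitions and 6 transversions over 41 sites: P = 5/41 = 0.121951, Q = 6/41 = 0.146341.
d = −0.5·ln(0.609757) − 0.25·ln(0.707318) = −0.5·(-0.494695) − 0.25·(-0.346275) = 0.3339.

0.3339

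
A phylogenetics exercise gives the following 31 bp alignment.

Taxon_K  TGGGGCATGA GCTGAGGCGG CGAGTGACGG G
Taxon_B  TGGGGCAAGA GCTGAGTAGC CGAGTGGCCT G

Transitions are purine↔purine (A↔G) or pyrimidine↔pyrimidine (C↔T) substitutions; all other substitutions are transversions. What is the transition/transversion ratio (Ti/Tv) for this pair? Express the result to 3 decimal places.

0.167

Differing sites — 8:T/A (Tv); 17:G/T (Tv); 18:C/A (Tv); 20:G/C (Tv); 27:A/G (Ti); 29:G/C (Tv); 30:G/T (Tv).
Of the 7 differences, 1 transition and 6 transversions, so Ti/Tv = 1/6 = 0.167.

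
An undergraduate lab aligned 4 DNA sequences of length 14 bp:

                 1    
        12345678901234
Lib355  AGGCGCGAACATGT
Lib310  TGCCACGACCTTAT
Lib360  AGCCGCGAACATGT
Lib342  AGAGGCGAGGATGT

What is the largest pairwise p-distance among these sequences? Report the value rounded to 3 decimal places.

0.571

Pairwise Hamming distances:
  Lib355 vs Lib310: 6
  Lib355 vs Lib360: 1
  Lib355 vs Lib342: 4
  Lib310 vs Lib360: 5
  Lib310 vs Lib342: 8
  Lib360 vs Lib342: 4
The largest is 8 mismatches, between Lib310 and Lib342; p = 8/14 = 0.571.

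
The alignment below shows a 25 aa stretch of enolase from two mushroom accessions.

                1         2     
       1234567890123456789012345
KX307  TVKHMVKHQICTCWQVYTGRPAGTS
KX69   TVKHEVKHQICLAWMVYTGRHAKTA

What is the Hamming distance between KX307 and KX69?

The sequences differ at positions 5 (M/E), 12 (T/L), 13 (C/A), 15 (Q/M), 21 (P/H), 23 (G/K), 25 (S/A).
That gives 7 mismatches out of 25 aligned sites, so the Hamming distance is 7.

7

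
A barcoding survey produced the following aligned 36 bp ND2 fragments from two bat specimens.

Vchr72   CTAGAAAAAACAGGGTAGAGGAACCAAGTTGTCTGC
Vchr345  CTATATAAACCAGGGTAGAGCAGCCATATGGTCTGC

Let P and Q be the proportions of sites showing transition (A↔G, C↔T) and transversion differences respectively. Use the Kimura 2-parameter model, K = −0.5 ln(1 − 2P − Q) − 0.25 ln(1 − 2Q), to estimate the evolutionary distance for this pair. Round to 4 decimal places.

0.2641

The sequences differ at positions 4 (G/T, transversion), 6 (A/T, transversion), 10 (A/C, transversion), 21 (G/C, transversion), 23 (A/G, transition), 27 (A/T, transversion), 28 (G/A, transition), 30 (T/G, transversion).
Of the 8 differences, 2 transitions and 6 transversions over 36 sites: P = 2/36 = 0.055556, Q = 6/36 = 0.166667.
d = −0.5·ln(0.722221) − 0.25·ln(0.666666) = −0.5·(-0.325424) − 0.25·(-0.405466) = 0.2641.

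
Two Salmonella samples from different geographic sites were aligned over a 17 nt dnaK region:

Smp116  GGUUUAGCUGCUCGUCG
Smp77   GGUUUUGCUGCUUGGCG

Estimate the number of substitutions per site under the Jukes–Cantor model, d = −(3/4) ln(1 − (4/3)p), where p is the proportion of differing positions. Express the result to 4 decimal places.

0.2012

The sequences differ at positions 6 (A/U), 13 (C/U), 15 (U/G).
p = 3/17 = 0.176471.
d = −0.75 · ln(1 − (4/3)·0.176471) = −0.75 · ln(0.764705) = −0.75 · (-0.268265) = 0.2012.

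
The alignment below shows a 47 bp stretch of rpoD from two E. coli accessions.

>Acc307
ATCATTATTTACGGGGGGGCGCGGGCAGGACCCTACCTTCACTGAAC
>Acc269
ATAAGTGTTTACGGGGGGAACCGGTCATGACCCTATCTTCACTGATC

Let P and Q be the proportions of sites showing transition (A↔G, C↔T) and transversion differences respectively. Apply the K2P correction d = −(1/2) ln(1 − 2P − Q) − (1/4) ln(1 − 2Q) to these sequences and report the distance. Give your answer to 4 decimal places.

Differing sites — 3:C/A (Tv); 5:T/G (Tv); 7:A/G (Ti); 19:G/A (Ti); 20:C/A (Tv); 21:G/C (Tv); 25:G/T (Tv); 28:G/T (Tv); 36:C/T (Ti); 46:A/T (Tv).
Of the 10 differences, 3 transitions and 7 transversions over 47 sites: P = 3/47 = 0.063830, Q = 7/47 = 0.148936.
d = −0.5·ln(0.723404) − 0.25·ln(0.702128) = −0.5·(-0.323787) − 0.25·(-0.353640) = 0.2503.

0.2503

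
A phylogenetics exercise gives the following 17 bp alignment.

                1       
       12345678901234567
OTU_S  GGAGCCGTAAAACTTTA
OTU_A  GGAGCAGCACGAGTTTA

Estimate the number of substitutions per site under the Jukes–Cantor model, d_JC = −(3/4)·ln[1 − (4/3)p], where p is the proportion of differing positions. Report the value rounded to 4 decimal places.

Mismatches occur at site 6 (C→A), site 8 (T→C), site 10 (A→C), site 11 (A→G), site 13 (C→G).
p = 5/17 = 0.294118.
d = −0.75 · ln(1 − (4/3)·0.294118) = −0.75 · ln(0.607843) = −0.75 · (-0.497839) = 0.3734.

0.3734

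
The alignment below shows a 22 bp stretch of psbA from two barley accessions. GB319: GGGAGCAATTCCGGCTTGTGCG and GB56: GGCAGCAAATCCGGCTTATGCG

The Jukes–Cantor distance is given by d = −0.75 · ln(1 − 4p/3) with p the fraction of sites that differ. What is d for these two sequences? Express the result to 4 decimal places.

0.1505

Differing sites — 3:G/C; 9:T/A; 18:G/A.
p = 3/22 = 0.136364.
d = −0.75 · ln(1 − (4/3)·0.136364) = −0.75 · ln(0.818181) = −0.75 · (-0.200672) = 0.1505.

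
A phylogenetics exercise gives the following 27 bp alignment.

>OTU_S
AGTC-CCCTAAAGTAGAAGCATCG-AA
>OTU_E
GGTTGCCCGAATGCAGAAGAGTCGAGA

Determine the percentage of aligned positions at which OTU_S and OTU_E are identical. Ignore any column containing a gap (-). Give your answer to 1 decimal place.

68.0%

Excluding the 2 gap columns leaves 25 comparable sites.
The sequences differ at positions 1 (A/G), 4 (C/T), 9 (T/G), 12 (A/T), 14 (T/C), 20 (C/A), 21 (A/G), 26 (A/G).
17 of the 25 comparable sites match, so the percent identity is 17/25 × 100 = 68.0%.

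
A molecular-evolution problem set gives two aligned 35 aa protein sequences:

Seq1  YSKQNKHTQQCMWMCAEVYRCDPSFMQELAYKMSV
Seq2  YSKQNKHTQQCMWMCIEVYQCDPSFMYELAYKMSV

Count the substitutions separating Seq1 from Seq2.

3

Mismatches occur at site 16 (A→I), site 20 (R→Q), site 27 (Q→Y).
That gives 3 mismatches out of 35 aligned sites, so the Hamming distance is 3.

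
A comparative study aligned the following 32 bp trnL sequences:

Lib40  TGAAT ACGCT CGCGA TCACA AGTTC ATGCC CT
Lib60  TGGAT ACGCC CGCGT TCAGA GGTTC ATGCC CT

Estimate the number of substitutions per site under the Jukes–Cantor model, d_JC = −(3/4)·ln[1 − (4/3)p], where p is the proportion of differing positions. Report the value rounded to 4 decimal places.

Mismatches occur at site 3 (A↔G), site 10 (T↔C), site 15 (A↔T), site 19 (C↔G), site 21 (A↔G).
p = 5/32 = 0.156250.
d = −0.75 · ln(1 − (4/3)·0.156250) = −0.75 · ln(0.791667) = −0.75 · (-0.233614) = 0.1752.

0.1752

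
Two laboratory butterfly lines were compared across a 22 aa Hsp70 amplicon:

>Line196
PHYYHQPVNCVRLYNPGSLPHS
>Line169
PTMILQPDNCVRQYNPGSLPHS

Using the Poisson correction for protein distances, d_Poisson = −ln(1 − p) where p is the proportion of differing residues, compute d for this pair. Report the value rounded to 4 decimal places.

The sequences differ at positions 2 (H/T), 3 (Y/M), 4 (Y/I), 5 (H/L), 8 (V/D), 13 (L/Q).
p = 6/22 = 0.272727.
d = −ln(1 − 0.272727) = −ln(0.727273) = 0.3185.

0.3185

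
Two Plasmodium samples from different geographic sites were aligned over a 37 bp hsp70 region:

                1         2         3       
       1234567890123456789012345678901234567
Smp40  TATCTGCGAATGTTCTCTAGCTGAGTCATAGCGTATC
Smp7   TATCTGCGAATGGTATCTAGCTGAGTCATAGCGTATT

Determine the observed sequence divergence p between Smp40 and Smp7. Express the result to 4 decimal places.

The sequences differ at positions 13 (T/G), 15 (C/A), 37 (C/T).
There are 3 differences over 37 sites, so p = 3/37 = 0.0811.

0.0811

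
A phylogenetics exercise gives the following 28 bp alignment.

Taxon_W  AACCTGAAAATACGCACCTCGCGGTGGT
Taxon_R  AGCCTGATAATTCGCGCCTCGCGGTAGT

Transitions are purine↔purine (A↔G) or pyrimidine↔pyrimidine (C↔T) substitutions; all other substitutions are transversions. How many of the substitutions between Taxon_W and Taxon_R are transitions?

3

The sequences differ at positions 2 (A/G, transition), 8 (A/T, transversion), 12 (A/T, transversion), 16 (A/G, transition), 26 (G/A, transition).
Of the 5 differences, 3 transitions and 2 transversions, so the answer is 3.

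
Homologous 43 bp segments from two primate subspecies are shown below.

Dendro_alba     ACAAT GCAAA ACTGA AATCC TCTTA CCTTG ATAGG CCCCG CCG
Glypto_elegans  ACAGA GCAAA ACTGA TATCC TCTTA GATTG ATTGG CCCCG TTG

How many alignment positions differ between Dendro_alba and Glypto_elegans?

8

Differing sites — 4:A/G; 5:T/A; 16:A/T; 26:C/G; 27:C/A; 33:A/T; 41:C/T; 42:C/T.
That gives 8 mismatches out of 43 aligned sites, so the Hamming distance is 8.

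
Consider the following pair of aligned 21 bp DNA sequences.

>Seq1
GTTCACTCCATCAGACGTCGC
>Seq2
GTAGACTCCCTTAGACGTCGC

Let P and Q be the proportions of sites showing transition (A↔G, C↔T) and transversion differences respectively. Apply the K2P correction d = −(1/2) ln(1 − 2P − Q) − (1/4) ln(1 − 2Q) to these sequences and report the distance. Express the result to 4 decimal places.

0.2201

Differing sites — 3:T/A (Tv); 4:C/G (Tv); 10:A/C (Tv); 12:C/T (Ti).
Of the 4 differences, 1 transition and 3 transversions over 21 sites: P = 1/21 = 0.047619, Q = 3/21 = 0.142857.
d = −0.5·ln(0.761905) − 0.25·ln(0.714286) = −0.5·(-0.271933) − 0.25·(-0.336472) = 0.2201.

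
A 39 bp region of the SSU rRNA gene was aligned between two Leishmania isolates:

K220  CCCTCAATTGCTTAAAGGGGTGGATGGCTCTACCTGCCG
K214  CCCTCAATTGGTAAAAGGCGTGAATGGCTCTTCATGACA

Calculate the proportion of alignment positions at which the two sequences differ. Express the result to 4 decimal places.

The sequences differ at positions 11 (C/G), 13 (T/A), 19 (G/C), 23 (G/A), 32 (A/T), 34 (C/A), 37 (C/A), 39 (G/A).
There are 8 differences over 39 sites, so p = 8/39 = 0.2051.

0.2051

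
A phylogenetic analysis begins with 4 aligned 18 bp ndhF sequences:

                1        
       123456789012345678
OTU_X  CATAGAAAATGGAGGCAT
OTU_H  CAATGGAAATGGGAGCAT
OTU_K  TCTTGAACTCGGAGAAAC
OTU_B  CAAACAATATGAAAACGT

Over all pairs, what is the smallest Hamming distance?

5

Pairwise Hamming distances:
  OTU_X vs OTU_H: 5
  OTU_X vs OTU_K: 9
  OTU_X vs OTU_B: 7
  OTU_H vs OTU_K: 12
  OTU_H vs OTU_B: 8
  OTU_K vs OTU_B: 13
The smallest is 5, between OTU_X and OTU_H.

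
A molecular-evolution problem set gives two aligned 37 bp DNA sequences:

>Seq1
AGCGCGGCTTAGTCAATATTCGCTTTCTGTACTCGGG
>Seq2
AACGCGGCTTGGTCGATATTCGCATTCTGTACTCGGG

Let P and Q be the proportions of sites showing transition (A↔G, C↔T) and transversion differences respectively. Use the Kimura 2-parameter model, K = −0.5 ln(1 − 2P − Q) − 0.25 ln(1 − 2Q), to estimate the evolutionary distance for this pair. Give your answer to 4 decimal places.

0.1188

Mismatches occur at site 2 (G↔A, transition), site 11 (A↔G, transition), site 15 (A↔G, transition), site 24 (T↔A, transversion).
Of the 4 differences, 3 transitions and 1 transversion over 37 sites: P = 3/37 = 0.081081, Q = 1/37 = 0.027027.
d = −0.5·ln(0.810811) − 0.25·ln(0.945946) = −0.5·(-0.209720) − 0.25·(-0.055570) = 0.1188.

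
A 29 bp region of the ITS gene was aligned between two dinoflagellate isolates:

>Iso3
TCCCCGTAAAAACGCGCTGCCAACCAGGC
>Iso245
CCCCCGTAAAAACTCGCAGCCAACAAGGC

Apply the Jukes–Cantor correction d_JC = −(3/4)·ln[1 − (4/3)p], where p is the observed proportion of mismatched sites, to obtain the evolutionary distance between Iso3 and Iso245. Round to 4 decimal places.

Differing sites — 1:T/C; 14:G/T; 18:T/A; 25:C/A.
p = 4/29 = 0.137931.
d = −0.75 · ln(1 − (4/3)·0.137931) = −0.75 · ln(0.816092) = −0.75 · (-0.203228) = 0.1524.

0.1524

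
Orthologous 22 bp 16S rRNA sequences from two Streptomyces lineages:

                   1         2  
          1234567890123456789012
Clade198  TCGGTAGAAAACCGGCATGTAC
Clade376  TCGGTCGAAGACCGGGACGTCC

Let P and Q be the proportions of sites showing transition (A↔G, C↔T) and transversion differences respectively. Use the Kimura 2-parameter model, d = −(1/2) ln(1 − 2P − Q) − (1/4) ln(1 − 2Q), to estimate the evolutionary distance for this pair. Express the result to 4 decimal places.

0.2711

Mismatches occur at site 6 (A↔C, transversion), site 10 (A↔G, transition), site 16 (C↔G, transversion), site 18 (T↔C, transition), site 21 (A↔C, transversion).
Of the 5 differences, 2 transitions and 3 transversions over 22 sites: P = 2/22 = 0.090909, Q = 3/22 = 0.136364.
d = −0.5·ln(0.681818) − 0.25·ln(0.727272) = −0.5·(-0.382993) − 0.25·(-0.318455) = 0.2711.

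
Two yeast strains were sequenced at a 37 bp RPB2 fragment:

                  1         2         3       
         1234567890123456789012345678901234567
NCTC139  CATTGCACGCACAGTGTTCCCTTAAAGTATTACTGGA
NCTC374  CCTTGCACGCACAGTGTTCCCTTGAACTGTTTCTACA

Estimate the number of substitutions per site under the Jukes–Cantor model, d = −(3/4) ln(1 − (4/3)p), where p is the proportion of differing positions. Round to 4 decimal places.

0.2180

The sequences differ at positions 2 (A/C), 24 (A/G), 27 (G/C), 29 (A/G), 32 (A/T), 35 (G/A), 36 (G/C).
p = 7/37 = 0.189189.
d = −0.75 · ln(1 − (4/3)·0.189189) = −0.75 · ln(0.747748) = −0.75 · (-0.290689) = 0.2180.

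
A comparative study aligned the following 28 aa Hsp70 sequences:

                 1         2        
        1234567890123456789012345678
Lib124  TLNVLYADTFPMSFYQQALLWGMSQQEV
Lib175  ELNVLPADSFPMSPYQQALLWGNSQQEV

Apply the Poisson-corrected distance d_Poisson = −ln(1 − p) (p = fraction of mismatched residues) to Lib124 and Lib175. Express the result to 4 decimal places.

0.1967

Mismatches occur at site 1 (T↔E), site 6 (Y↔P), site 9 (T↔S), site 14 (F↔P), site 23 (M↔N).
p = 5/28 = 0.178571.
d = −ln(1 − 0.178571) = −ln(0.821429) = 0.1967.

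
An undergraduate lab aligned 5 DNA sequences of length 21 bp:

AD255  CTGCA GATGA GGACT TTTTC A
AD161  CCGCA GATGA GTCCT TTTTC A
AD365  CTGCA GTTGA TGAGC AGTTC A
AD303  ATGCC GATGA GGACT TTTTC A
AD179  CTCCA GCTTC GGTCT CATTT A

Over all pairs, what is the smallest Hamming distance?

Pairwise Hamming distances:
  AD255 vs AD161: 3
  AD255 vs AD365: 6
  AD255 vs AD303: 2
  AD255 vs AD179: 8
  AD161 vs AD365: 9
  AD161 vs AD303: 5
  AD161 vs AD179: 10
  AD365 vs AD303: 8
  AD365 vs AD179: 11
  AD303 vs AD179: 10
The smallest is 2, between AD255 and AD303.

2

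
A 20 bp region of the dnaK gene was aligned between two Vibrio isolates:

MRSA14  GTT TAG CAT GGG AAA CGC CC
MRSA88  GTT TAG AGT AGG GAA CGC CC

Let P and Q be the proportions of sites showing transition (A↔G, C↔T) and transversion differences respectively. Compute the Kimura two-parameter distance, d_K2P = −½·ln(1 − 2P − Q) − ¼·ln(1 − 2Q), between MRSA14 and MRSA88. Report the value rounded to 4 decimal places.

0.2417

The sequences differ at positions 7 (C/A, transversion), 8 (A/G, transition), 10 (G/A, transition), 13 (A/G, transition).
Of the 4 differences, 3 transitions and 1 transversion over 20 sites: P = 3/20 = 0.150000, Q = 1/20 = 0.050000.
d = −0.5·ln(0.650000) − 0.25·ln(0.900000) = −0.5·(-0.430783) − 0.25·(-0.105361) = 0.2417.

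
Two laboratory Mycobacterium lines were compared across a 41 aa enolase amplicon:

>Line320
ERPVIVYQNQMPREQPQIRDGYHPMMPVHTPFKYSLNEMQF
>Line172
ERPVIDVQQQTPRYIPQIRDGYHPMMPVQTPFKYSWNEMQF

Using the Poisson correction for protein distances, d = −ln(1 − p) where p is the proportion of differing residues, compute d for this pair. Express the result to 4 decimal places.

Mismatches occur at site 6 (V/D), site 7 (Y/V), site 9 (N/Q), site 11 (M/T), site 14 (E/Y), site 15 (Q/I), site 29 (H/Q), site 36 (L/W).
p = 8/41 = 0.195122.
d = −ln(1 − 0.195122) = −ln(0.804878) = 0.2171.

0.2171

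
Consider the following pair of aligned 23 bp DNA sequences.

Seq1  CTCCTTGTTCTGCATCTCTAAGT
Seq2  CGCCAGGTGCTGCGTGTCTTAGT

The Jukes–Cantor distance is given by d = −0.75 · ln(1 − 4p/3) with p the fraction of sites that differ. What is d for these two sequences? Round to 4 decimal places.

Differing sites — 2:T/G; 5:T/A; 6:T/G; 9:T/G; 14:A/G; 16:C/G; 20:A/T.
p = 7/23 = 0.304348.
d = −0.75 · ln(1 − (4/3)·0.304348) = −0.75 · ln(0.594203) = −0.75 · (-0.520534) = 0.3904.

0.3904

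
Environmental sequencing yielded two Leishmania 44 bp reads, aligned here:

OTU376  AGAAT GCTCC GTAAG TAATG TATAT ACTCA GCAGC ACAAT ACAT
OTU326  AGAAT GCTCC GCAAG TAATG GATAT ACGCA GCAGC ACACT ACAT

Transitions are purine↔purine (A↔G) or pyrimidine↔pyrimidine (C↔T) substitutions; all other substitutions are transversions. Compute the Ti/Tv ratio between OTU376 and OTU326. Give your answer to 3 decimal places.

0.333

Mismatches occur at site 12 (T→C, transition), site 21 (T→G, transversion), site 28 (T→G, transversion), site 39 (A→C, transversion).
Of the 4 differences, 1 transition and 3 transversions, so Ti/Tv = 1/3 = 0.333.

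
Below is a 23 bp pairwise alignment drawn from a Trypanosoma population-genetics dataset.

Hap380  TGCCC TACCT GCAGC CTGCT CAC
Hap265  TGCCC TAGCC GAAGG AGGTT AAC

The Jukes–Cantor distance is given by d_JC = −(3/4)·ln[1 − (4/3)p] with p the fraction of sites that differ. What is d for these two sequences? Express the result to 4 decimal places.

0.4674

Differing sites — 8:C/G; 10:T/C; 12:C/A; 15:C/G; 16:C/A; 17:T/G; 19:C/T; 21:C/A.
p = 8/23 = 0.347826.
d = −0.75 · ln(1 − (4/3)·0.347826) = −0.75 · ln(0.536232) = −0.75 · (-0.623188) = 0.4674.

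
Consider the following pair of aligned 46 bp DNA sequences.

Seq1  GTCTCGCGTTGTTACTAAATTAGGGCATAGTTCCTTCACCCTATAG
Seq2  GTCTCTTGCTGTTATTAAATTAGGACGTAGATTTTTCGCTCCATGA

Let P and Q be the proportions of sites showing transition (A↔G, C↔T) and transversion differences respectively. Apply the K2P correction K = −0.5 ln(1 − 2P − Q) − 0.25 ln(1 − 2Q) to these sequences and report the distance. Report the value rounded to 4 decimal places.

Differing sites — 6:G/T (Tv); 7:C/T (Ti); 9:T/C (Ti); 15:C/T (Ti); 25:G/A (Ti); 27:A/G (Ti); 31:T/A (Tv); 33:C/T (Ti); 34:C/T (Ti); 38:A/G (Ti); 40:C/T (Ti); 42:T/C (Ti); 45:A/G (Ti); 46:G/A (Ti).
Of the 14 differences, 12 transitions and 2 transversions over 46 sites: P = 12/46 = 0.260870, Q = 2/46 = 0.043478.
d = −0.5·ln(0.434782) − 0.25·ln(0.913044) = −0.5·(-0.832911) − 0.25·(-0.090971) = 0.4392.

0.4392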